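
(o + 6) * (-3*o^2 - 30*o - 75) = -3*o^3 - 48*o^2 - 255*o - 450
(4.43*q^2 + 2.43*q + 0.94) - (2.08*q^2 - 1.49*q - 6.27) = 2.35*q^2 + 3.92*q + 7.21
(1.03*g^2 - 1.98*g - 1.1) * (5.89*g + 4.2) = 6.0667*g^3 - 7.3362*g^2 - 14.795*g - 4.62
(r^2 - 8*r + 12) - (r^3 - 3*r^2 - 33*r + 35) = -r^3 + 4*r^2 + 25*r - 23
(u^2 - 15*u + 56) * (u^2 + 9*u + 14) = u^4 - 6*u^3 - 65*u^2 + 294*u + 784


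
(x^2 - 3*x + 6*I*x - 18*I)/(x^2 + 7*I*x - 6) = (x - 3)/(x + I)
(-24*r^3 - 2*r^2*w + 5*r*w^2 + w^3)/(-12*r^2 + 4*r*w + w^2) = (12*r^2 + 7*r*w + w^2)/(6*r + w)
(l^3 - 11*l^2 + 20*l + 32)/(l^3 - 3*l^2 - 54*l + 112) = (l^2 - 3*l - 4)/(l^2 + 5*l - 14)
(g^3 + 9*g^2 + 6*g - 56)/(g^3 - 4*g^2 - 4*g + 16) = (g^2 + 11*g + 28)/(g^2 - 2*g - 8)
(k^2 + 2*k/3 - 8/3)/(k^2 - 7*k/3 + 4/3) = (k + 2)/(k - 1)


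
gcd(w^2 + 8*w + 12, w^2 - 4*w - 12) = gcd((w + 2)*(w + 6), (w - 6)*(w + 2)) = w + 2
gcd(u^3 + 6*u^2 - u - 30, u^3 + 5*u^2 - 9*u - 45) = u^2 + 8*u + 15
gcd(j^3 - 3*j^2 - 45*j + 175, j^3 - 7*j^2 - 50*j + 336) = j + 7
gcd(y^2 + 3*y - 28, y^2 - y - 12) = y - 4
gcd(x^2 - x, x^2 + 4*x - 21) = 1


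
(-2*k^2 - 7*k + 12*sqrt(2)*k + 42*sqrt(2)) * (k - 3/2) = -2*k^3 - 4*k^2 + 12*sqrt(2)*k^2 + 21*k/2 + 24*sqrt(2)*k - 63*sqrt(2)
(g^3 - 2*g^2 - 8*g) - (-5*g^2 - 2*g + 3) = g^3 + 3*g^2 - 6*g - 3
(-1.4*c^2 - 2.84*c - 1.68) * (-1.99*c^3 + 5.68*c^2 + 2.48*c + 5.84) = 2.786*c^5 - 2.3004*c^4 - 16.26*c^3 - 24.7616*c^2 - 20.752*c - 9.8112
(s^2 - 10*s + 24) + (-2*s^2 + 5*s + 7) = -s^2 - 5*s + 31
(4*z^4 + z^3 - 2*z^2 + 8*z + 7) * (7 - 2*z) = -8*z^5 + 26*z^4 + 11*z^3 - 30*z^2 + 42*z + 49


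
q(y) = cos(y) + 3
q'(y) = -sin(y)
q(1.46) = 3.11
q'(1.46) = -0.99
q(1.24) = 3.32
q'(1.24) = -0.95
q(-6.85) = 3.84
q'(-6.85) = 0.54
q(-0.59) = 3.83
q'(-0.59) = 0.56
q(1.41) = 3.16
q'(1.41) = -0.99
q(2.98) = 2.01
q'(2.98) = -0.16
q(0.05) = 4.00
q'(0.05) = -0.05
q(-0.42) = 3.91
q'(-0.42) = 0.41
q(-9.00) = 2.09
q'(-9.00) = 0.41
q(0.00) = 4.00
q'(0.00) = 0.00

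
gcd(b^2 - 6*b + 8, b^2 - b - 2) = b - 2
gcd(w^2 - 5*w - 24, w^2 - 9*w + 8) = w - 8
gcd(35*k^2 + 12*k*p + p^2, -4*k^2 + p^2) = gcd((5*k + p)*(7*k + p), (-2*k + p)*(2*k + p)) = 1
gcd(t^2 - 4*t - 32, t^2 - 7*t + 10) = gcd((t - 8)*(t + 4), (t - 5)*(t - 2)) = 1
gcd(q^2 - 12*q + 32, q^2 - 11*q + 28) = q - 4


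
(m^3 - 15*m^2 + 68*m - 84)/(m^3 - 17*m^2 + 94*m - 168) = (m - 2)/(m - 4)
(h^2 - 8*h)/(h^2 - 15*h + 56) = h/(h - 7)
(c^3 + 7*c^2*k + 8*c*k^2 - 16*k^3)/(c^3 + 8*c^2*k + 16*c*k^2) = (c - k)/c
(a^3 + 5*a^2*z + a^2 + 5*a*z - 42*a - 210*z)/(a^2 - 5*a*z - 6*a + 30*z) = (-a^2 - 5*a*z - 7*a - 35*z)/(-a + 5*z)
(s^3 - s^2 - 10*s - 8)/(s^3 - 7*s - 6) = (s - 4)/(s - 3)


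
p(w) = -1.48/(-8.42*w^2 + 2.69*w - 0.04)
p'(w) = -1.48*(16.84*w - 2.69)/(-8.42*w^2 + 2.69*w - 0.04)^2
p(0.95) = 0.29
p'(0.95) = -0.76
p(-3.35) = 0.01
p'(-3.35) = 0.01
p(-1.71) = 0.05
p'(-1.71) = 0.05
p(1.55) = 0.09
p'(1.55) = -0.13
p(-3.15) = 0.02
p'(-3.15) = 0.01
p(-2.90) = 0.02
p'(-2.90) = 0.01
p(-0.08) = 4.79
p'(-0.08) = 62.54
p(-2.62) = 0.02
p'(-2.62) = 0.02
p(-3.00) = 0.02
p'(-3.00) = 0.01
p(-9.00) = 0.00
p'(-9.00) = 0.00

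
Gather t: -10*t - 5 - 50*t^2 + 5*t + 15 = -50*t^2 - 5*t + 10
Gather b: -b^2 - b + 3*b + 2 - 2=-b^2 + 2*b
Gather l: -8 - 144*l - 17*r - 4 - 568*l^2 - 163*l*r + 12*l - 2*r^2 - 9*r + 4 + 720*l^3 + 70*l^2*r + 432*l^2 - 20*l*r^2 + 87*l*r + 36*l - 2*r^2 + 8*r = 720*l^3 + l^2*(70*r - 136) + l*(-20*r^2 - 76*r - 96) - 4*r^2 - 18*r - 8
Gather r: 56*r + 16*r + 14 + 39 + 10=72*r + 63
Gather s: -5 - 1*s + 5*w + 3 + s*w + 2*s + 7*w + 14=s*(w + 1) + 12*w + 12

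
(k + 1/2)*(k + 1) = k^2 + 3*k/2 + 1/2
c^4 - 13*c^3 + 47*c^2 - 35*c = c*(c - 7)*(c - 5)*(c - 1)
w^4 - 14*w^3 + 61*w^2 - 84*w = w*(w - 7)*(w - 4)*(w - 3)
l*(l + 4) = l^2 + 4*l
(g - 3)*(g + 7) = g^2 + 4*g - 21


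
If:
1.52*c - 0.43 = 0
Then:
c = 0.28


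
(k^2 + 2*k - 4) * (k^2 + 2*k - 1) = k^4 + 4*k^3 - k^2 - 10*k + 4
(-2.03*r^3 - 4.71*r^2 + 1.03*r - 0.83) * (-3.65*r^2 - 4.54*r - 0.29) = 7.4095*r^5 + 26.4077*r^4 + 18.2126*r^3 - 0.280800000000001*r^2 + 3.4695*r + 0.2407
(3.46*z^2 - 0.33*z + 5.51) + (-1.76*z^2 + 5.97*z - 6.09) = 1.7*z^2 + 5.64*z - 0.58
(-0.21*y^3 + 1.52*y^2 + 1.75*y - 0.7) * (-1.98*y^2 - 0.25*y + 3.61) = 0.4158*y^5 - 2.9571*y^4 - 4.6031*y^3 + 6.4357*y^2 + 6.4925*y - 2.527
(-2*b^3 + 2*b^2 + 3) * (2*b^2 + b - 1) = -4*b^5 + 2*b^4 + 4*b^3 + 4*b^2 + 3*b - 3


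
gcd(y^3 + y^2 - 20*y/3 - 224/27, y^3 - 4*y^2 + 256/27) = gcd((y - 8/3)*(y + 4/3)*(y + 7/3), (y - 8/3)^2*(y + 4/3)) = y^2 - 4*y/3 - 32/9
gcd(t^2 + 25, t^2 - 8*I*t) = 1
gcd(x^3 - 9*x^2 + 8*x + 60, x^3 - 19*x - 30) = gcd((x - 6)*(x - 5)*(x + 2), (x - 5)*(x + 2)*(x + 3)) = x^2 - 3*x - 10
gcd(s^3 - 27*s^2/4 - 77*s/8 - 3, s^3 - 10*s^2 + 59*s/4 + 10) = s^2 - 15*s/2 - 4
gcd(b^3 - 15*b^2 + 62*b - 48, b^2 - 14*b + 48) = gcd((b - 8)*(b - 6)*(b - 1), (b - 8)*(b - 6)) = b^2 - 14*b + 48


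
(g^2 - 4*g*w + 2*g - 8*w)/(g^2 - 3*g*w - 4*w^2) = (g + 2)/(g + w)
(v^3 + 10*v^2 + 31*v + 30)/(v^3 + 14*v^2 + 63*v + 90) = (v + 2)/(v + 6)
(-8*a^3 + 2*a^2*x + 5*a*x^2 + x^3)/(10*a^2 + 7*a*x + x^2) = (-4*a^2 + 3*a*x + x^2)/(5*a + x)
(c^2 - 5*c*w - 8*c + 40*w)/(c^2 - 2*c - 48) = (c - 5*w)/(c + 6)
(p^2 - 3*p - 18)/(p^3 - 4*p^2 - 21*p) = (p - 6)/(p*(p - 7))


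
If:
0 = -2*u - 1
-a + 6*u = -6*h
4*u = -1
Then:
No Solution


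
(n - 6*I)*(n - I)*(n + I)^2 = n^4 - 5*I*n^3 + 7*n^2 - 5*I*n + 6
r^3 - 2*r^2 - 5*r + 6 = (r - 3)*(r - 1)*(r + 2)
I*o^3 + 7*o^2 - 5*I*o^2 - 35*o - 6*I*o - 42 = (o - 6)*(o - 7*I)*(I*o + I)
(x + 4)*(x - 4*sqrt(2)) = x^2 - 4*sqrt(2)*x + 4*x - 16*sqrt(2)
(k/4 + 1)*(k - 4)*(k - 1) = k^3/4 - k^2/4 - 4*k + 4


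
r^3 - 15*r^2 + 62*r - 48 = (r - 8)*(r - 6)*(r - 1)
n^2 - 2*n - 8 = (n - 4)*(n + 2)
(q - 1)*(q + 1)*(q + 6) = q^3 + 6*q^2 - q - 6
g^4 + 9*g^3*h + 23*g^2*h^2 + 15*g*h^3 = g*(g + h)*(g + 3*h)*(g + 5*h)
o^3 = o^3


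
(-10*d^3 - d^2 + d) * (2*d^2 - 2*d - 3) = -20*d^5 + 18*d^4 + 34*d^3 + d^2 - 3*d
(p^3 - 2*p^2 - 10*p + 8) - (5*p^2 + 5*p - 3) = p^3 - 7*p^2 - 15*p + 11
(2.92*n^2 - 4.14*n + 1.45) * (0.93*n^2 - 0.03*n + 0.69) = 2.7156*n^4 - 3.9378*n^3 + 3.4875*n^2 - 2.9001*n + 1.0005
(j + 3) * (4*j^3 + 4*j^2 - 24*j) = 4*j^4 + 16*j^3 - 12*j^2 - 72*j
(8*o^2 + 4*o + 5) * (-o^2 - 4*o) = -8*o^4 - 36*o^3 - 21*o^2 - 20*o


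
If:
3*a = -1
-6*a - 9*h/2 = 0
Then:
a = -1/3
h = 4/9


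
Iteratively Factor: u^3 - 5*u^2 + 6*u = (u)*(u^2 - 5*u + 6) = u*(u - 3)*(u - 2)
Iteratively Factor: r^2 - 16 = (r + 4)*(r - 4)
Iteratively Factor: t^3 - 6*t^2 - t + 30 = (t - 3)*(t^2 - 3*t - 10) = (t - 3)*(t + 2)*(t - 5)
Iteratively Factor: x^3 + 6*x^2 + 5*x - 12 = (x + 3)*(x^2 + 3*x - 4) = (x + 3)*(x + 4)*(x - 1)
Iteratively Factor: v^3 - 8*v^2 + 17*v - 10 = (v - 1)*(v^2 - 7*v + 10) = (v - 5)*(v - 1)*(v - 2)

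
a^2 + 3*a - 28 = (a - 4)*(a + 7)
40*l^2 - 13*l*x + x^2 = (-8*l + x)*(-5*l + x)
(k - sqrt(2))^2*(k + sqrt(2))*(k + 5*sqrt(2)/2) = k^4 + 3*sqrt(2)*k^3/2 - 7*k^2 - 3*sqrt(2)*k + 10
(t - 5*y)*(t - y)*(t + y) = t^3 - 5*t^2*y - t*y^2 + 5*y^3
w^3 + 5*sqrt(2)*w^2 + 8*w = w*(w + sqrt(2))*(w + 4*sqrt(2))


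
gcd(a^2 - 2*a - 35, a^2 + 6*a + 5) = a + 5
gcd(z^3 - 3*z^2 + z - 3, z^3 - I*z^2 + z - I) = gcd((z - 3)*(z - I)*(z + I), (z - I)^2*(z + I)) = z^2 + 1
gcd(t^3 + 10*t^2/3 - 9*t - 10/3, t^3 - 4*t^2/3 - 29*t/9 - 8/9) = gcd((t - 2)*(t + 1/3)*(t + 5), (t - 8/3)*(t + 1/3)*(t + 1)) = t + 1/3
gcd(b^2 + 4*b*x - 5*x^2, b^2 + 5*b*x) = b + 5*x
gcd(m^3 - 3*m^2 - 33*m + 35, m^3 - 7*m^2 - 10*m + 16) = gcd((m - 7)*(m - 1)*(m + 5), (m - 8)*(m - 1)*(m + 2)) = m - 1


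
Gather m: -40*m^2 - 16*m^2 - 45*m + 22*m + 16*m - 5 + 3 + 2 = -56*m^2 - 7*m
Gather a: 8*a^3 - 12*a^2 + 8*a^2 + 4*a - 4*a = 8*a^3 - 4*a^2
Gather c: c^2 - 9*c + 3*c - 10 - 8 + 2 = c^2 - 6*c - 16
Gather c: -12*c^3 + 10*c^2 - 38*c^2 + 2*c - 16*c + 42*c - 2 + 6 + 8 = -12*c^3 - 28*c^2 + 28*c + 12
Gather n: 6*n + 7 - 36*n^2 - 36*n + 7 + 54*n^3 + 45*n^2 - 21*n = 54*n^3 + 9*n^2 - 51*n + 14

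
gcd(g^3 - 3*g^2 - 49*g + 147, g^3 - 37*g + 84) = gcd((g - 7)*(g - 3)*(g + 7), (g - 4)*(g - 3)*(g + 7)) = g^2 + 4*g - 21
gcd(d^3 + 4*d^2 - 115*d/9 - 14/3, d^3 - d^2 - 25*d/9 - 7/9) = d^2 - 2*d - 7/9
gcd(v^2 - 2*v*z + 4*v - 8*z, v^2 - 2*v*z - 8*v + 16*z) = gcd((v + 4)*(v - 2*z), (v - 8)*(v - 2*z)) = -v + 2*z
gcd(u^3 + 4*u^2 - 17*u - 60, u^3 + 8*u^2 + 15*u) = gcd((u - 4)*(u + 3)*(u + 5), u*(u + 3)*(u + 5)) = u^2 + 8*u + 15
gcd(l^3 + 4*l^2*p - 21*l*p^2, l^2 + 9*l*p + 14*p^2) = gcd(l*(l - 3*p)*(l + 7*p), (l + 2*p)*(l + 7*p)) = l + 7*p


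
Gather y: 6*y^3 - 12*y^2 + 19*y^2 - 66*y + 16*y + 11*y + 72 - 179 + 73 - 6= 6*y^3 + 7*y^2 - 39*y - 40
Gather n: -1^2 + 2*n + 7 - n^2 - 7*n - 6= -n^2 - 5*n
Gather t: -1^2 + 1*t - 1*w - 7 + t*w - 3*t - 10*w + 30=t*(w - 2) - 11*w + 22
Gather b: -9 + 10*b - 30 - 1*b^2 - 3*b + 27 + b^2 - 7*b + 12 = 0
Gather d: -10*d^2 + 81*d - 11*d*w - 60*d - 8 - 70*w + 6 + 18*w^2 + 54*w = -10*d^2 + d*(21 - 11*w) + 18*w^2 - 16*w - 2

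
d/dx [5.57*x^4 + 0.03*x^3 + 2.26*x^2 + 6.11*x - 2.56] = 22.28*x^3 + 0.09*x^2 + 4.52*x + 6.11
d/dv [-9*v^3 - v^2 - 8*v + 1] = -27*v^2 - 2*v - 8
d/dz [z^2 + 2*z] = 2*z + 2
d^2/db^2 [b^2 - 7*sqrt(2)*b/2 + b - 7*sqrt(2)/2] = 2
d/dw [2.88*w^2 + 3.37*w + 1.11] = 5.76*w + 3.37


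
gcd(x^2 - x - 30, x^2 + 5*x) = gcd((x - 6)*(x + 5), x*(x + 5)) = x + 5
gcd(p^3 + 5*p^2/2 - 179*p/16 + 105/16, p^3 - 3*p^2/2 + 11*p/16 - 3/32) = p - 3/4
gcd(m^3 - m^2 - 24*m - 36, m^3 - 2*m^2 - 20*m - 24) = m^2 - 4*m - 12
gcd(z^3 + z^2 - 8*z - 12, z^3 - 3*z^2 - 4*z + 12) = z^2 - z - 6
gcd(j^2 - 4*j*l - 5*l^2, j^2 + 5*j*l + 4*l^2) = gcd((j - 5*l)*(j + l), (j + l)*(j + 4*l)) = j + l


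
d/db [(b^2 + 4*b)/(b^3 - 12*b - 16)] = (-b^3 - 6*b^2 - 32)/(b^5 - 2*b^4 - 20*b^3 + 8*b^2 + 128*b + 128)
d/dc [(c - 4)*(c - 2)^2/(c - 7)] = (c - 2)*((c - 7)*(3*c - 10) - (c - 4)*(c - 2))/(c - 7)^2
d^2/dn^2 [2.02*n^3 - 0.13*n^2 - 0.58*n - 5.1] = 12.12*n - 0.26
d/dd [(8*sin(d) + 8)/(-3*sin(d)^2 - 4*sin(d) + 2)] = 24*(sin(d)^2 + 2*sin(d) + 2)*cos(d)/(3*sin(d)^2 + 4*sin(d) - 2)^2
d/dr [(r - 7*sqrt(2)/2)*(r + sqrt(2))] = 2*r - 5*sqrt(2)/2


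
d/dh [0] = 0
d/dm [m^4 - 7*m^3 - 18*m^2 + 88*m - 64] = 4*m^3 - 21*m^2 - 36*m + 88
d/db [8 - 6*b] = -6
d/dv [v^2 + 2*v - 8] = 2*v + 2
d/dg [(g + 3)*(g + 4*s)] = 2*g + 4*s + 3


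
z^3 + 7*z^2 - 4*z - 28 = (z - 2)*(z + 2)*(z + 7)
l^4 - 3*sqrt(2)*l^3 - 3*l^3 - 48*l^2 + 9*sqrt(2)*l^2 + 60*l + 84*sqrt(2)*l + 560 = (l - 7)*(l + 4)*(l - 5*sqrt(2))*(l + 2*sqrt(2))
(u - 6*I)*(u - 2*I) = u^2 - 8*I*u - 12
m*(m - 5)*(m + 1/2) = m^3 - 9*m^2/2 - 5*m/2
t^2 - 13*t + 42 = (t - 7)*(t - 6)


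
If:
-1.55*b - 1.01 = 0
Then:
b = -0.65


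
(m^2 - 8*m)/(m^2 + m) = (m - 8)/(m + 1)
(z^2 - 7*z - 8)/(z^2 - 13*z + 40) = (z + 1)/(z - 5)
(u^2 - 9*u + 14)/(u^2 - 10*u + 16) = (u - 7)/(u - 8)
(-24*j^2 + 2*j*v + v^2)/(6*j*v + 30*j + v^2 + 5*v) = (-4*j + v)/(v + 5)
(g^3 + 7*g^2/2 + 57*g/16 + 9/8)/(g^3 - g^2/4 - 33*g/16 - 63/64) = 4*(g + 2)/(4*g - 7)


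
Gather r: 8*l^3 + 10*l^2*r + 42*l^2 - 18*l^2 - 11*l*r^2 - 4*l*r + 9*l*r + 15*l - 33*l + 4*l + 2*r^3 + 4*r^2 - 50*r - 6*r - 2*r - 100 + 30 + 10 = 8*l^3 + 24*l^2 - 14*l + 2*r^3 + r^2*(4 - 11*l) + r*(10*l^2 + 5*l - 58) - 60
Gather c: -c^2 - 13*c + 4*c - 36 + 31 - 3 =-c^2 - 9*c - 8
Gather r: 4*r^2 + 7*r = 4*r^2 + 7*r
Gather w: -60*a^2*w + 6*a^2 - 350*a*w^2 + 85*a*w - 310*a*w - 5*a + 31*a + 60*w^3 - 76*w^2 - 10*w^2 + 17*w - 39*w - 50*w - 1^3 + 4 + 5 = 6*a^2 + 26*a + 60*w^3 + w^2*(-350*a - 86) + w*(-60*a^2 - 225*a - 72) + 8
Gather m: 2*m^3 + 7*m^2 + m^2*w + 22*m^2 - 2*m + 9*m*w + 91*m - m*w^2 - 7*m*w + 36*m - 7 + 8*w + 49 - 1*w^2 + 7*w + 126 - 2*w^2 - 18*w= 2*m^3 + m^2*(w + 29) + m*(-w^2 + 2*w + 125) - 3*w^2 - 3*w + 168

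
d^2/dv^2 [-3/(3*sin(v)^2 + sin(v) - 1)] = 3*(36*sin(v)^4 + 9*sin(v)^3 - 41*sin(v)^2 - 17*sin(v) - 8)/(3*sin(v)^2 + sin(v) - 1)^3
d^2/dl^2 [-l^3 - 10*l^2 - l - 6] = -6*l - 20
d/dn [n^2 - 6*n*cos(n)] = 6*n*sin(n) + 2*n - 6*cos(n)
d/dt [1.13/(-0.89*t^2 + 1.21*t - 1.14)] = (2.0114*t - 1.3673)/(0.89*t^2 - 1.21*t + 1.14)^2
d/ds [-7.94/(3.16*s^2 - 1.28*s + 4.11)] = (50.1808*s - 10.1632)/(3.16*s^2 - 1.28*s + 4.11)^2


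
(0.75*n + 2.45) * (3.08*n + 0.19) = 2.31*n^2 + 7.6885*n + 0.4655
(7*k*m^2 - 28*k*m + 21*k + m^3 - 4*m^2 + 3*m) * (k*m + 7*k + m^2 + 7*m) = 7*k^2*m^3 + 21*k^2*m^2 - 175*k^2*m + 147*k^2 + 8*k*m^4 + 24*k*m^3 - 200*k*m^2 + 168*k*m + m^5 + 3*m^4 - 25*m^3 + 21*m^2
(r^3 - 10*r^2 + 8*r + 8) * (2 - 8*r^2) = -8*r^5 + 80*r^4 - 62*r^3 - 84*r^2 + 16*r + 16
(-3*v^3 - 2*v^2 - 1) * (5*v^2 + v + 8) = -15*v^5 - 13*v^4 - 26*v^3 - 21*v^2 - v - 8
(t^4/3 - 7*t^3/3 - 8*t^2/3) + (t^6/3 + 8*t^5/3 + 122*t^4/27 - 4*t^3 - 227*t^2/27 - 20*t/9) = t^6/3 + 8*t^5/3 + 131*t^4/27 - 19*t^3/3 - 299*t^2/27 - 20*t/9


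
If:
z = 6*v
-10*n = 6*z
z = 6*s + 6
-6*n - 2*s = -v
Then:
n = 36/103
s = -113/103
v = -10/103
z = -60/103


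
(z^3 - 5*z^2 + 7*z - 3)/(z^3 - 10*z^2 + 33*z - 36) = (z^2 - 2*z + 1)/(z^2 - 7*z + 12)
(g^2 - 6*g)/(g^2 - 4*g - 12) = g/(g + 2)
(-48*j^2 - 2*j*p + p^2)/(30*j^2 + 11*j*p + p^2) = (-8*j + p)/(5*j + p)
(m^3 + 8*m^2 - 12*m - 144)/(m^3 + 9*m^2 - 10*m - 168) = (m + 6)/(m + 7)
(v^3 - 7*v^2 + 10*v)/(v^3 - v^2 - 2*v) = (v - 5)/(v + 1)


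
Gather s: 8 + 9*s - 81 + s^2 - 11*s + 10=s^2 - 2*s - 63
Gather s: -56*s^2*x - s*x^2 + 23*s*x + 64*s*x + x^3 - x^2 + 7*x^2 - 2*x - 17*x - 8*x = -56*s^2*x + s*(-x^2 + 87*x) + x^3 + 6*x^2 - 27*x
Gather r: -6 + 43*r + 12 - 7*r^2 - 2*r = -7*r^2 + 41*r + 6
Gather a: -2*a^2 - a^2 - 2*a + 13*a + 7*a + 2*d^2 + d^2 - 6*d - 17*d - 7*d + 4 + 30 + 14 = -3*a^2 + 18*a + 3*d^2 - 30*d + 48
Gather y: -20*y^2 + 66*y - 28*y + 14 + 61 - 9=-20*y^2 + 38*y + 66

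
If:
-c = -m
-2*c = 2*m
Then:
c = 0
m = 0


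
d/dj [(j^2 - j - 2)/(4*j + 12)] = (j^2 + 6*j - 1)/(4*(j^2 + 6*j + 9))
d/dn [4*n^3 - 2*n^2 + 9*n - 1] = 12*n^2 - 4*n + 9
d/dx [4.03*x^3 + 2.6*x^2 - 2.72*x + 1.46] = 12.09*x^2 + 5.2*x - 2.72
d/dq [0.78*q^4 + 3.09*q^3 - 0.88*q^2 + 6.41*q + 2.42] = 3.12*q^3 + 9.27*q^2 - 1.76*q + 6.41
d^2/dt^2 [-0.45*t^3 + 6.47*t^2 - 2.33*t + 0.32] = 12.94 - 2.7*t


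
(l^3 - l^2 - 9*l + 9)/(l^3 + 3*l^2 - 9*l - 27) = (l - 1)/(l + 3)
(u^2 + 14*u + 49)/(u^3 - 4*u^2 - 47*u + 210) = (u + 7)/(u^2 - 11*u + 30)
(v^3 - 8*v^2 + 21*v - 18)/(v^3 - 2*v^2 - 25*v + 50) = (v^2 - 6*v + 9)/(v^2 - 25)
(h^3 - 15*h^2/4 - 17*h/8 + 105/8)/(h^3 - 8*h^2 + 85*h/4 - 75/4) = (4*h + 7)/(2*(2*h - 5))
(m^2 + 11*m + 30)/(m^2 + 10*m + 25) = (m + 6)/(m + 5)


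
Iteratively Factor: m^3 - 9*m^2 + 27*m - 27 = (m - 3)*(m^2 - 6*m + 9) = (m - 3)^2*(m - 3)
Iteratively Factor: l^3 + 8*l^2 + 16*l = (l + 4)*(l^2 + 4*l) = l*(l + 4)*(l + 4)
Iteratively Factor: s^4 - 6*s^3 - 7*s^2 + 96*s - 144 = (s - 3)*(s^3 - 3*s^2 - 16*s + 48) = (s - 4)*(s - 3)*(s^2 + s - 12) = (s - 4)*(s - 3)^2*(s + 4)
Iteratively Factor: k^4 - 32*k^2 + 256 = (k - 4)*(k^3 + 4*k^2 - 16*k - 64) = (k - 4)*(k + 4)*(k^2 - 16) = (k - 4)^2*(k + 4)*(k + 4)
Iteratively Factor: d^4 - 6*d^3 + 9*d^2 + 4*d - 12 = (d + 1)*(d^3 - 7*d^2 + 16*d - 12) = (d - 2)*(d + 1)*(d^2 - 5*d + 6) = (d - 2)^2*(d + 1)*(d - 3)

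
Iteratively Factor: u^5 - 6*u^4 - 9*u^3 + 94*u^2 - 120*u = (u - 2)*(u^4 - 4*u^3 - 17*u^2 + 60*u) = u*(u - 2)*(u^3 - 4*u^2 - 17*u + 60) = u*(u - 3)*(u - 2)*(u^2 - u - 20) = u*(u - 3)*(u - 2)*(u + 4)*(u - 5)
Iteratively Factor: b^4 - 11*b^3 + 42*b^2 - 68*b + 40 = (b - 2)*(b^3 - 9*b^2 + 24*b - 20) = (b - 5)*(b - 2)*(b^2 - 4*b + 4) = (b - 5)*(b - 2)^2*(b - 2)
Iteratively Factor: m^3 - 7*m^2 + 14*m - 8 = (m - 1)*(m^2 - 6*m + 8) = (m - 2)*(m - 1)*(m - 4)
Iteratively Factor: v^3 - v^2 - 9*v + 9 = (v + 3)*(v^2 - 4*v + 3) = (v - 3)*(v + 3)*(v - 1)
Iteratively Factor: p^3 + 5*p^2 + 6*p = (p + 3)*(p^2 + 2*p) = p*(p + 3)*(p + 2)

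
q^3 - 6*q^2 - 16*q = q*(q - 8)*(q + 2)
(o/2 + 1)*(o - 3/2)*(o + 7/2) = o^3/2 + 2*o^2 - 5*o/8 - 21/4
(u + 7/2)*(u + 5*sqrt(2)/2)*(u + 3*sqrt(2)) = u^3 + 7*u^2/2 + 11*sqrt(2)*u^2/2 + 15*u + 77*sqrt(2)*u/4 + 105/2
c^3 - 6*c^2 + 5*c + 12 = (c - 4)*(c - 3)*(c + 1)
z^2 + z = z*(z + 1)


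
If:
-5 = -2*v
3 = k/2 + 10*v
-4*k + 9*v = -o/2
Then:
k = -44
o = -397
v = 5/2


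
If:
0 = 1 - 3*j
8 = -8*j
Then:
No Solution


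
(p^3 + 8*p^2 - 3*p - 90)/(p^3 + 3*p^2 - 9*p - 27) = (p^2 + 11*p + 30)/(p^2 + 6*p + 9)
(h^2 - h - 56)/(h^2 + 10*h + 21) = (h - 8)/(h + 3)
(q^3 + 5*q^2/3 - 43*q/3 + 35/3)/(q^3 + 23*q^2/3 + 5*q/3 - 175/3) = (q - 1)/(q + 5)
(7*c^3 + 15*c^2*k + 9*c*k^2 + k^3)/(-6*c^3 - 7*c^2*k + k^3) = (-7*c^2 - 8*c*k - k^2)/(6*c^2 + c*k - k^2)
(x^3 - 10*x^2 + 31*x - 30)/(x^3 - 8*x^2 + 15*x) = (x - 2)/x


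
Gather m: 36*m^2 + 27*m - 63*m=36*m^2 - 36*m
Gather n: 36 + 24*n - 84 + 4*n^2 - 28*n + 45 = 4*n^2 - 4*n - 3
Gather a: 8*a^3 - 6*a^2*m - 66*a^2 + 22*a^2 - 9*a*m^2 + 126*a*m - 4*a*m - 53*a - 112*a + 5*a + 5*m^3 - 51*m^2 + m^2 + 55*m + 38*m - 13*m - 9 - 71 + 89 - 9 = 8*a^3 + a^2*(-6*m - 44) + a*(-9*m^2 + 122*m - 160) + 5*m^3 - 50*m^2 + 80*m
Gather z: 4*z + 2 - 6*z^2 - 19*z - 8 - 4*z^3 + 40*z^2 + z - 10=-4*z^3 + 34*z^2 - 14*z - 16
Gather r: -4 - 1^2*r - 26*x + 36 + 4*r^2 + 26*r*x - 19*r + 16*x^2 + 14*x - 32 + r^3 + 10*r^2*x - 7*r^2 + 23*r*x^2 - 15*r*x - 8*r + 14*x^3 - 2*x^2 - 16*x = r^3 + r^2*(10*x - 3) + r*(23*x^2 + 11*x - 28) + 14*x^3 + 14*x^2 - 28*x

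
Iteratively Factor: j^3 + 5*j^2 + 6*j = (j + 3)*(j^2 + 2*j) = j*(j + 3)*(j + 2)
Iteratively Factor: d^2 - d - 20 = (d - 5)*(d + 4)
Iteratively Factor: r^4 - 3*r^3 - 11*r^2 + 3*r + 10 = (r + 1)*(r^3 - 4*r^2 - 7*r + 10) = (r - 5)*(r + 1)*(r^2 + r - 2) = (r - 5)*(r - 1)*(r + 1)*(r + 2)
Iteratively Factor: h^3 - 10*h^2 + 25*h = (h - 5)*(h^2 - 5*h) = h*(h - 5)*(h - 5)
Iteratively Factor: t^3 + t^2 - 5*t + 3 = (t + 3)*(t^2 - 2*t + 1) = (t - 1)*(t + 3)*(t - 1)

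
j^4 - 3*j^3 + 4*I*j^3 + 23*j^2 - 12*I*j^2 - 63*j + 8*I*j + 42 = (j - 2)*(j - 1)*(j - 3*I)*(j + 7*I)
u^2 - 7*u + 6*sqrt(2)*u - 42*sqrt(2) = (u - 7)*(u + 6*sqrt(2))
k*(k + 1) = k^2 + k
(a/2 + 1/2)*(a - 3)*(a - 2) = a^3/2 - 2*a^2 + a/2 + 3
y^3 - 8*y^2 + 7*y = y*(y - 7)*(y - 1)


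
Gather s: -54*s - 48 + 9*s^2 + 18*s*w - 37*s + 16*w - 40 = 9*s^2 + s*(18*w - 91) + 16*w - 88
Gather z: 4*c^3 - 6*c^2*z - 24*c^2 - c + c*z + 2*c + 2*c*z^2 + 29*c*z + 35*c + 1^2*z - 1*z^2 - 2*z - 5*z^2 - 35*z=4*c^3 - 24*c^2 + 36*c + z^2*(2*c - 6) + z*(-6*c^2 + 30*c - 36)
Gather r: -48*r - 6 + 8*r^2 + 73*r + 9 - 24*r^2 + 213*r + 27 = -16*r^2 + 238*r + 30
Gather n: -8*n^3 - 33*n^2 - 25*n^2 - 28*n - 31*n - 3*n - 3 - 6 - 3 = -8*n^3 - 58*n^2 - 62*n - 12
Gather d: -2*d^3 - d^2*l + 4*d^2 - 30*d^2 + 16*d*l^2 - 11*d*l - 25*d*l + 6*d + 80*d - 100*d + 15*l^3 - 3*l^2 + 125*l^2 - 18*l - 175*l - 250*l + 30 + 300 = -2*d^3 + d^2*(-l - 26) + d*(16*l^2 - 36*l - 14) + 15*l^3 + 122*l^2 - 443*l + 330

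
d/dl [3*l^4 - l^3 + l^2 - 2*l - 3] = 12*l^3 - 3*l^2 + 2*l - 2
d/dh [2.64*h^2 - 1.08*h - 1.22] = 5.28*h - 1.08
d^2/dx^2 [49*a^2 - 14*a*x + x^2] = 2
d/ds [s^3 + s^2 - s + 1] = 3*s^2 + 2*s - 1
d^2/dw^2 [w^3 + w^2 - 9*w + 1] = 6*w + 2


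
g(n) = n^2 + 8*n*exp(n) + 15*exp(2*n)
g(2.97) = 6170.97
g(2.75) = 4022.08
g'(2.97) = 12023.05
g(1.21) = 202.61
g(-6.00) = 35.88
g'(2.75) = 7815.54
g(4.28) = 80772.05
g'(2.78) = 8287.68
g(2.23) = 1468.20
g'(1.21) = 399.09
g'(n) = 8*n*exp(n) + 2*n + 30*exp(2*n) + 8*exp(n)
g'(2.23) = 2839.39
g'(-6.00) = -12.10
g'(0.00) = 38.00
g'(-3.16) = -7.00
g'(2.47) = 4526.24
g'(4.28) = 159620.43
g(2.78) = 4263.56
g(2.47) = 2336.27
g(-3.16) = 8.94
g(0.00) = 15.00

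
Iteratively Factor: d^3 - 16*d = (d - 4)*(d^2 + 4*d) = (d - 4)*(d + 4)*(d)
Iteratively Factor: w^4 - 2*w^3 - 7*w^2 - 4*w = (w + 1)*(w^3 - 3*w^2 - 4*w) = (w + 1)^2*(w^2 - 4*w) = (w - 4)*(w + 1)^2*(w)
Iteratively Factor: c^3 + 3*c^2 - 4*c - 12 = (c + 3)*(c^2 - 4) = (c + 2)*(c + 3)*(c - 2)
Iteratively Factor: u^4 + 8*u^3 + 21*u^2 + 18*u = (u + 3)*(u^3 + 5*u^2 + 6*u) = (u + 2)*(u + 3)*(u^2 + 3*u) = u*(u + 2)*(u + 3)*(u + 3)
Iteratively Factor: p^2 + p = (p)*(p + 1)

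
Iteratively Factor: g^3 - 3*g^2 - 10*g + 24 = (g - 4)*(g^2 + g - 6) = (g - 4)*(g - 2)*(g + 3)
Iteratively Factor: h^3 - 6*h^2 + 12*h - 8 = (h - 2)*(h^2 - 4*h + 4) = (h - 2)^2*(h - 2)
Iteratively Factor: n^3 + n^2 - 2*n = (n)*(n^2 + n - 2) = n*(n + 2)*(n - 1)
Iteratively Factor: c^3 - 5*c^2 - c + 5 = (c + 1)*(c^2 - 6*c + 5) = (c - 1)*(c + 1)*(c - 5)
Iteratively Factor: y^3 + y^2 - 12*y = (y + 4)*(y^2 - 3*y) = y*(y + 4)*(y - 3)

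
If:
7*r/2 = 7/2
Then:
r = 1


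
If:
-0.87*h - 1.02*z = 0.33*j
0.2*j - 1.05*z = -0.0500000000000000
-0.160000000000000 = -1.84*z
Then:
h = -0.18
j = 0.21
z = 0.09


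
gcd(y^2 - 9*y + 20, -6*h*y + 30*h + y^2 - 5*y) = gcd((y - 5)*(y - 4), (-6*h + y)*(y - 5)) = y - 5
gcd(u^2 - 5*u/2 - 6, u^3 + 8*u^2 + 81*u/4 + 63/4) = u + 3/2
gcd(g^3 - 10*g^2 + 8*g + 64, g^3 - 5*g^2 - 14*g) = g + 2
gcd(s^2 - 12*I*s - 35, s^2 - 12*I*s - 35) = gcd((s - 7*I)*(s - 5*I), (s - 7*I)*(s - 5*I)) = s^2 - 12*I*s - 35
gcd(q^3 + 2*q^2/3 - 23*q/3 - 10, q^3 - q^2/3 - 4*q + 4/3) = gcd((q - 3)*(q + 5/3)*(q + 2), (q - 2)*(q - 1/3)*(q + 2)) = q + 2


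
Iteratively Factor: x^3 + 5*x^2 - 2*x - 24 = (x + 3)*(x^2 + 2*x - 8) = (x - 2)*(x + 3)*(x + 4)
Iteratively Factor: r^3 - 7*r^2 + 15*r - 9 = (r - 3)*(r^2 - 4*r + 3) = (r - 3)^2*(r - 1)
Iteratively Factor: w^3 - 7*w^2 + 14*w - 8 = (w - 4)*(w^2 - 3*w + 2) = (w - 4)*(w - 2)*(w - 1)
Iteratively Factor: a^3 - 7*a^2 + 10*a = (a)*(a^2 - 7*a + 10) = a*(a - 5)*(a - 2)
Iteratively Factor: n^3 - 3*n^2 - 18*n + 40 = (n - 2)*(n^2 - n - 20) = (n - 2)*(n + 4)*(n - 5)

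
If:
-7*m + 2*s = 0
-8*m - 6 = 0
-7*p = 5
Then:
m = -3/4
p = -5/7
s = -21/8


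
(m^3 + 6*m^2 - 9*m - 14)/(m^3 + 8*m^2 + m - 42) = (m + 1)/(m + 3)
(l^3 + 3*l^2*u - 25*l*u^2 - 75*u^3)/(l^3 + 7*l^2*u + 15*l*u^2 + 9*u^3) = (l^2 - 25*u^2)/(l^2 + 4*l*u + 3*u^2)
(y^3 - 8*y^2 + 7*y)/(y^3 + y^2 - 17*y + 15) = y*(y - 7)/(y^2 + 2*y - 15)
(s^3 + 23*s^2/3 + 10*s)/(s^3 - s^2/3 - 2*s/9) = 3*(3*s^2 + 23*s + 30)/(9*s^2 - 3*s - 2)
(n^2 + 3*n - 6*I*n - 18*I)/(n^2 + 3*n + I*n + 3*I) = (n - 6*I)/(n + I)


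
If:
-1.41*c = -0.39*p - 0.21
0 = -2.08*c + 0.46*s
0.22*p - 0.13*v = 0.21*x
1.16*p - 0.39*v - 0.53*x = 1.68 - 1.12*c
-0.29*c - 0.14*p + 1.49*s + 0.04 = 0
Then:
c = -0.02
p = -0.61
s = -0.09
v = -33.44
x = 20.06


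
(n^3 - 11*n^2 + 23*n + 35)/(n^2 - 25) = (n^2 - 6*n - 7)/(n + 5)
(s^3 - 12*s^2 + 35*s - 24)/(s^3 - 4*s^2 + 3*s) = (s - 8)/s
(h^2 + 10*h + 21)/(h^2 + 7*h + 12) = (h + 7)/(h + 4)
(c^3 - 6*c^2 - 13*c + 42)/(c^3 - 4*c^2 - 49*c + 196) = (c^2 + c - 6)/(c^2 + 3*c - 28)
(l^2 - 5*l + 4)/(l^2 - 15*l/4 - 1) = 4*(l - 1)/(4*l + 1)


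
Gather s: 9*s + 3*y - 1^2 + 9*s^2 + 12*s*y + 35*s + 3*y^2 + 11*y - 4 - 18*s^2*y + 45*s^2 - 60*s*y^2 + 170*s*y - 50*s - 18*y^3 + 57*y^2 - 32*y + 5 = s^2*(54 - 18*y) + s*(-60*y^2 + 182*y - 6) - 18*y^3 + 60*y^2 - 18*y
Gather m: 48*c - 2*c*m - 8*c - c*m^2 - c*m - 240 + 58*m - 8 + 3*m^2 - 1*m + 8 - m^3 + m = 40*c - m^3 + m^2*(3 - c) + m*(58 - 3*c) - 240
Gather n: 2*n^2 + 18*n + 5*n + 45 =2*n^2 + 23*n + 45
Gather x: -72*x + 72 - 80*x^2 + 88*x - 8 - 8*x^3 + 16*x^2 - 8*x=-8*x^3 - 64*x^2 + 8*x + 64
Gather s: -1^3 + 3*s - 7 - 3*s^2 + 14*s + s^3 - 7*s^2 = s^3 - 10*s^2 + 17*s - 8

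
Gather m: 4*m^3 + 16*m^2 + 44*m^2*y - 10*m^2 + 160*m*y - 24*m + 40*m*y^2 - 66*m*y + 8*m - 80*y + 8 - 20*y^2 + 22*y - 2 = 4*m^3 + m^2*(44*y + 6) + m*(40*y^2 + 94*y - 16) - 20*y^2 - 58*y + 6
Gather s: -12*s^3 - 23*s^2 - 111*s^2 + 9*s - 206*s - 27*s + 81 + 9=-12*s^3 - 134*s^2 - 224*s + 90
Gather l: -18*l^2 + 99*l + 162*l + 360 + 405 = -18*l^2 + 261*l + 765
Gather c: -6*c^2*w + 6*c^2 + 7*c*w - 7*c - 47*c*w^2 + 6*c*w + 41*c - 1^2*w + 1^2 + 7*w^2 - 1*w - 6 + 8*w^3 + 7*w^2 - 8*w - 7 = c^2*(6 - 6*w) + c*(-47*w^2 + 13*w + 34) + 8*w^3 + 14*w^2 - 10*w - 12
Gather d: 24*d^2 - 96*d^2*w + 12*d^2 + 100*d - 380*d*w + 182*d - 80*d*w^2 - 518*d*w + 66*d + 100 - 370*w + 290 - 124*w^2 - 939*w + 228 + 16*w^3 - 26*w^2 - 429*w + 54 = d^2*(36 - 96*w) + d*(-80*w^2 - 898*w + 348) + 16*w^3 - 150*w^2 - 1738*w + 672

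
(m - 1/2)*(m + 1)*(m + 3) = m^3 + 7*m^2/2 + m - 3/2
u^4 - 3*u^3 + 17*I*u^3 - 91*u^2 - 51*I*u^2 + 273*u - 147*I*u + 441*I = (u - 3)*(u + 3*I)*(u + 7*I)^2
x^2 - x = x*(x - 1)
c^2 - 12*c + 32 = (c - 8)*(c - 4)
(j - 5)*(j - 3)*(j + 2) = j^3 - 6*j^2 - j + 30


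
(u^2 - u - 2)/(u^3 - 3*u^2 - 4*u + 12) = (u + 1)/(u^2 - u - 6)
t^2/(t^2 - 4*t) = t/(t - 4)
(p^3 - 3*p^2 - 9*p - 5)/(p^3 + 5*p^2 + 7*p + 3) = (p - 5)/(p + 3)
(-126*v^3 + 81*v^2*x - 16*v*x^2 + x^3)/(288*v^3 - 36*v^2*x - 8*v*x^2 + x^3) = (21*v^2 - 10*v*x + x^2)/(-48*v^2 - 2*v*x + x^2)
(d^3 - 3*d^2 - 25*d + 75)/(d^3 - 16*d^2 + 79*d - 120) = (d + 5)/(d - 8)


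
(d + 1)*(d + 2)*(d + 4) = d^3 + 7*d^2 + 14*d + 8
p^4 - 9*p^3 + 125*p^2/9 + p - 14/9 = (p - 7)*(p - 2)*(p - 1/3)*(p + 1/3)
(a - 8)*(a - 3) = a^2 - 11*a + 24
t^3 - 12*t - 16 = (t - 4)*(t + 2)^2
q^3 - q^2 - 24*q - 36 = (q - 6)*(q + 2)*(q + 3)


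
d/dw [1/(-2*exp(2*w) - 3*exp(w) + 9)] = (4*exp(w) + 3)*exp(w)/(2*exp(2*w) + 3*exp(w) - 9)^2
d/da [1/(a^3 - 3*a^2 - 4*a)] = (-3*a^2 + 6*a + 4)/(a^2*(-a^2 + 3*a + 4)^2)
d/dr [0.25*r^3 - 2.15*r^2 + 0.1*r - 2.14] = 0.75*r^2 - 4.3*r + 0.1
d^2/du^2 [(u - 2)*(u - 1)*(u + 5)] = 6*u + 4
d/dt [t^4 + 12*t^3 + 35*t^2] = 2*t*(2*t^2 + 18*t + 35)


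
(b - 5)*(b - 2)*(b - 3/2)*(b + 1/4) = b^4 - 33*b^3/4 + 147*b^2/8 - 79*b/8 - 15/4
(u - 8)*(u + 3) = u^2 - 5*u - 24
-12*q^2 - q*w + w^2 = (-4*q + w)*(3*q + w)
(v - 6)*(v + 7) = v^2 + v - 42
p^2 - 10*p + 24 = (p - 6)*(p - 4)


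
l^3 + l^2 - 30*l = l*(l - 5)*(l + 6)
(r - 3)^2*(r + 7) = r^3 + r^2 - 33*r + 63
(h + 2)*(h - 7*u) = h^2 - 7*h*u + 2*h - 14*u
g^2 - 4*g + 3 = (g - 3)*(g - 1)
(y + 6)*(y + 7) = y^2 + 13*y + 42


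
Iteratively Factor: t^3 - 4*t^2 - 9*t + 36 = (t - 4)*(t^2 - 9) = (t - 4)*(t - 3)*(t + 3)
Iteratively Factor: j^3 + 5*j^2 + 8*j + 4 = (j + 1)*(j^2 + 4*j + 4) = (j + 1)*(j + 2)*(j + 2)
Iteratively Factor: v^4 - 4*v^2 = (v - 2)*(v^3 + 2*v^2) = v*(v - 2)*(v^2 + 2*v) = v*(v - 2)*(v + 2)*(v)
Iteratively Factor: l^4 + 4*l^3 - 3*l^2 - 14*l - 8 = (l - 2)*(l^3 + 6*l^2 + 9*l + 4) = (l - 2)*(l + 1)*(l^2 + 5*l + 4) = (l - 2)*(l + 1)^2*(l + 4)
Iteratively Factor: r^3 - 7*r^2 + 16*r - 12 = (r - 2)*(r^2 - 5*r + 6) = (r - 3)*(r - 2)*(r - 2)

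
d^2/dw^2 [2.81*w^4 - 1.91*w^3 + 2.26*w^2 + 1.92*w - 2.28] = 33.72*w^2 - 11.46*w + 4.52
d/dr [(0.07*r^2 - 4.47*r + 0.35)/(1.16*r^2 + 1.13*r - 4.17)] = (5.2643*r^2 - 1.3958*r + 18.2444)/(1.3456*r^4 + 2.6216*r^3 - 8.3975*r^2 - 9.4242*r + 17.3889)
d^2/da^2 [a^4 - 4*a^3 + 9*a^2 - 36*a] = 12*a^2 - 24*a + 18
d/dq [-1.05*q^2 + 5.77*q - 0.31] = 5.77 - 2.1*q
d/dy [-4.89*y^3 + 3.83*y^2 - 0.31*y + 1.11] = -14.67*y^2 + 7.66*y - 0.31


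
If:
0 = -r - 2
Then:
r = -2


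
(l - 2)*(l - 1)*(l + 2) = l^3 - l^2 - 4*l + 4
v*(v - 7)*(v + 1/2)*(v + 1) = v^4 - 11*v^3/2 - 10*v^2 - 7*v/2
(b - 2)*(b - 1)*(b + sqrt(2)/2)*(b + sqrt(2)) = b^4 - 3*b^3 + 3*sqrt(2)*b^3/2 - 9*sqrt(2)*b^2/2 + 3*b^2 - 3*b + 3*sqrt(2)*b + 2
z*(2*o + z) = 2*o*z + z^2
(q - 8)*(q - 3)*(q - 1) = q^3 - 12*q^2 + 35*q - 24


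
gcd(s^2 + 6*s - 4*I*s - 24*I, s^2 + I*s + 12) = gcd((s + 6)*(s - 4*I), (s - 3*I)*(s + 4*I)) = 1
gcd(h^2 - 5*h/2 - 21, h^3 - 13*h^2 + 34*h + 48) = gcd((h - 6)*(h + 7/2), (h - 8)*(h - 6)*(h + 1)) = h - 6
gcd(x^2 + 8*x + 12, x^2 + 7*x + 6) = x + 6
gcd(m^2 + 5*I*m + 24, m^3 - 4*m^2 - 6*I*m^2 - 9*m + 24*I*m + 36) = m - 3*I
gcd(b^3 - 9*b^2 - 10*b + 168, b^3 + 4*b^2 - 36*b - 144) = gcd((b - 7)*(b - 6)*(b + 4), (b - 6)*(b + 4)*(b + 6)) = b^2 - 2*b - 24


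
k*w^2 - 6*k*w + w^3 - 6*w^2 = w*(k + w)*(w - 6)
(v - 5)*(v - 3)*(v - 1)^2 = v^4 - 10*v^3 + 32*v^2 - 38*v + 15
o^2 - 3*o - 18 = (o - 6)*(o + 3)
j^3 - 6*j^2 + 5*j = j*(j - 5)*(j - 1)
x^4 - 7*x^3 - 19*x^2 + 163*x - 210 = (x - 7)*(x - 3)*(x - 2)*(x + 5)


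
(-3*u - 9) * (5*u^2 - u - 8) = -15*u^3 - 42*u^2 + 33*u + 72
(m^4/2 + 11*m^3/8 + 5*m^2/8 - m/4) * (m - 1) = m^5/2 + 7*m^4/8 - 3*m^3/4 - 7*m^2/8 + m/4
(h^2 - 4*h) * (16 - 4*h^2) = -4*h^4 + 16*h^3 + 16*h^2 - 64*h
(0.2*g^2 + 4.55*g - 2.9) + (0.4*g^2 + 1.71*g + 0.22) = 0.6*g^2 + 6.26*g - 2.68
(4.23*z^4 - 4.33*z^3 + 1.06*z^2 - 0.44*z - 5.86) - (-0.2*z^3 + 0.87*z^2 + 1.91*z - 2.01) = 4.23*z^4 - 4.13*z^3 + 0.19*z^2 - 2.35*z - 3.85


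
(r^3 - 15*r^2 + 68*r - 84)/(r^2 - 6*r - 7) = (r^2 - 8*r + 12)/(r + 1)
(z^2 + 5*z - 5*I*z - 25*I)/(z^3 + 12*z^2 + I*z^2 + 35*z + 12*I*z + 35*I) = (z - 5*I)/(z^2 + z*(7 + I) + 7*I)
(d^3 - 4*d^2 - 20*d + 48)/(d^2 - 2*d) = d - 2 - 24/d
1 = 1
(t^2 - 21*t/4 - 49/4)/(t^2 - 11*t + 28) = (t + 7/4)/(t - 4)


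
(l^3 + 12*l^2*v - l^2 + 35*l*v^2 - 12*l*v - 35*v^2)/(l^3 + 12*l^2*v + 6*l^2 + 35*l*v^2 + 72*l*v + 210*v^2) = (l - 1)/(l + 6)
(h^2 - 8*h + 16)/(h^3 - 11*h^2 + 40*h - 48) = 1/(h - 3)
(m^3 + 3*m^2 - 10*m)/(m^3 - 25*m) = (m - 2)/(m - 5)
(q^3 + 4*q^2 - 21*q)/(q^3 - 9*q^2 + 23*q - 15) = q*(q + 7)/(q^2 - 6*q + 5)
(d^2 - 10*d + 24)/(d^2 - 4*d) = (d - 6)/d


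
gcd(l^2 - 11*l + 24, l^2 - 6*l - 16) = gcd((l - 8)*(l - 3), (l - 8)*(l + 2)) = l - 8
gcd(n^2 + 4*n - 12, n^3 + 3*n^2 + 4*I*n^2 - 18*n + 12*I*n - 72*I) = n + 6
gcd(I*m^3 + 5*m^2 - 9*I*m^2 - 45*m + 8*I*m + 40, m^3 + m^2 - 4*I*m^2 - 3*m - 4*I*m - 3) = 1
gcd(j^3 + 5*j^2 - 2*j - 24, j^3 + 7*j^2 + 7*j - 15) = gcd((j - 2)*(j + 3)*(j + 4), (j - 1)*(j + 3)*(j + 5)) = j + 3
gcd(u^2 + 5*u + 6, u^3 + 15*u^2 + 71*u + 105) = u + 3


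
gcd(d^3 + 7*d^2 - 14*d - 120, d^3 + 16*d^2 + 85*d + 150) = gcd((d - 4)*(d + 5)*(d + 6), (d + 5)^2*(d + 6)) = d^2 + 11*d + 30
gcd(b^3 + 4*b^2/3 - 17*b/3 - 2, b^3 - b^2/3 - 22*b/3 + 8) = b^2 + b - 6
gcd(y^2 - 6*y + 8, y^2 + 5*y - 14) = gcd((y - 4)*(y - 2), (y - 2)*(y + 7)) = y - 2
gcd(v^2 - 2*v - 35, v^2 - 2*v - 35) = v^2 - 2*v - 35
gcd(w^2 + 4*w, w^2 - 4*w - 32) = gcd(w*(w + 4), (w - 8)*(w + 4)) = w + 4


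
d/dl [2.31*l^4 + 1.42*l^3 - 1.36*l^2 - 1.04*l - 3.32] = 9.24*l^3 + 4.26*l^2 - 2.72*l - 1.04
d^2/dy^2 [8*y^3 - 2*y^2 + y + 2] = 48*y - 4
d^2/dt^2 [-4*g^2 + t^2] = 2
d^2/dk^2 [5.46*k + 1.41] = 0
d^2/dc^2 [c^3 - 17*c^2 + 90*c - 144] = 6*c - 34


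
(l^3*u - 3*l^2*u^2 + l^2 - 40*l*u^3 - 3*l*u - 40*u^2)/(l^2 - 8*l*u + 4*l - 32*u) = (l^2*u + 5*l*u^2 + l + 5*u)/(l + 4)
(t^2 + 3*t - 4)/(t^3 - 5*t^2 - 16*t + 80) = (t - 1)/(t^2 - 9*t + 20)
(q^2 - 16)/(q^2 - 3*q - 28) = (q - 4)/(q - 7)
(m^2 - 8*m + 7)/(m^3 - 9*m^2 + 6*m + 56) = (m - 1)/(m^2 - 2*m - 8)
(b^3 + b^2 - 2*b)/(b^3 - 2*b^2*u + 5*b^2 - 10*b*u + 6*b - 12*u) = b*(1 - b)/(-b^2 + 2*b*u - 3*b + 6*u)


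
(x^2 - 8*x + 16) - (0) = x^2 - 8*x + 16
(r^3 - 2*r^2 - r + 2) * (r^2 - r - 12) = r^5 - 3*r^4 - 11*r^3 + 27*r^2 + 10*r - 24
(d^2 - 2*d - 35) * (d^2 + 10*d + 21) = d^4 + 8*d^3 - 34*d^2 - 392*d - 735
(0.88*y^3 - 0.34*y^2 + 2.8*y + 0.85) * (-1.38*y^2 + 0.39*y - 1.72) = -1.2144*y^5 + 0.8124*y^4 - 5.5102*y^3 + 0.5038*y^2 - 4.4845*y - 1.462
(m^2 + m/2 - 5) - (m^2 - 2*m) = 5*m/2 - 5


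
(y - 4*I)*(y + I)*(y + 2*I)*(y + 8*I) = y^4 + 7*I*y^3 + 18*y^2 + 88*I*y - 64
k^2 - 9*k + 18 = (k - 6)*(k - 3)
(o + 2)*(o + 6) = o^2 + 8*o + 12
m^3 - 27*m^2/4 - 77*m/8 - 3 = (m - 8)*(m + 1/2)*(m + 3/4)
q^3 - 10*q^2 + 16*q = q*(q - 8)*(q - 2)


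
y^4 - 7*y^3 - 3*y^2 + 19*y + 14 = (y - 7)*(y - 2)*(y + 1)^2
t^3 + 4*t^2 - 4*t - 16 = (t - 2)*(t + 2)*(t + 4)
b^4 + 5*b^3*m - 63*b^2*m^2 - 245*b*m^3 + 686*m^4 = (b - 7*m)*(b - 2*m)*(b + 7*m)^2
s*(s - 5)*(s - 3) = s^3 - 8*s^2 + 15*s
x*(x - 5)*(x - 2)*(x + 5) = x^4 - 2*x^3 - 25*x^2 + 50*x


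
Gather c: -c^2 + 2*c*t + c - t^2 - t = -c^2 + c*(2*t + 1) - t^2 - t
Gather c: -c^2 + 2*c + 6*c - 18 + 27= -c^2 + 8*c + 9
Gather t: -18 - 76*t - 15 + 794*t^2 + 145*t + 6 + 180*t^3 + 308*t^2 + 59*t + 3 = 180*t^3 + 1102*t^2 + 128*t - 24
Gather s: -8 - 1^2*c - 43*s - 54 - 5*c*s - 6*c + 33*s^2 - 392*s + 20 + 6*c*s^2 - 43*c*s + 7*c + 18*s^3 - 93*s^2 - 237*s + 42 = 18*s^3 + s^2*(6*c - 60) + s*(-48*c - 672)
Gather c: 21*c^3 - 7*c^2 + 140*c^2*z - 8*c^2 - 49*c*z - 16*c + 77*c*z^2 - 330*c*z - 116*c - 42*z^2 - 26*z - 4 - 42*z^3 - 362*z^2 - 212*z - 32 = 21*c^3 + c^2*(140*z - 15) + c*(77*z^2 - 379*z - 132) - 42*z^3 - 404*z^2 - 238*z - 36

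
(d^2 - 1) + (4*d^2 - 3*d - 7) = 5*d^2 - 3*d - 8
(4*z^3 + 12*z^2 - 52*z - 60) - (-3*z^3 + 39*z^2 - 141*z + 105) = 7*z^3 - 27*z^2 + 89*z - 165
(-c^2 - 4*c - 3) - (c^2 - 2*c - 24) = -2*c^2 - 2*c + 21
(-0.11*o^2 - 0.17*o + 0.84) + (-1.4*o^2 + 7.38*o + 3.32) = -1.51*o^2 + 7.21*o + 4.16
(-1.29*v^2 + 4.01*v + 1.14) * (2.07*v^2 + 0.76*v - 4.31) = -2.6703*v^4 + 7.3203*v^3 + 10.9673*v^2 - 16.4167*v - 4.9134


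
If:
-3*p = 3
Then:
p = -1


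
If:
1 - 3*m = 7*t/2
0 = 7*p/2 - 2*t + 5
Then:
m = 1/3 - 7*t/6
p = 4*t/7 - 10/7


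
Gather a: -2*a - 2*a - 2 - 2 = -4*a - 4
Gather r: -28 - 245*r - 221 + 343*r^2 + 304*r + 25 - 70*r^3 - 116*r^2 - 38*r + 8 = -70*r^3 + 227*r^2 + 21*r - 216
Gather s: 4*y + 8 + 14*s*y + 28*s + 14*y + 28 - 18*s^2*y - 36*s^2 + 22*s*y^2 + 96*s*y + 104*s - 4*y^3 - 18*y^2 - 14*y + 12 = s^2*(-18*y - 36) + s*(22*y^2 + 110*y + 132) - 4*y^3 - 18*y^2 + 4*y + 48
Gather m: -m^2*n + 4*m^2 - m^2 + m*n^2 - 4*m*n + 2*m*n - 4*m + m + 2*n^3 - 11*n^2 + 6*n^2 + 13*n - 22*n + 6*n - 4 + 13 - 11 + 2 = m^2*(3 - n) + m*(n^2 - 2*n - 3) + 2*n^3 - 5*n^2 - 3*n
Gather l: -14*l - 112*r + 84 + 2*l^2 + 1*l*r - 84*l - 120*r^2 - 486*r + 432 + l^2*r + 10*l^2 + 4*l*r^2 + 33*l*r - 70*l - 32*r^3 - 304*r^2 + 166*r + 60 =l^2*(r + 12) + l*(4*r^2 + 34*r - 168) - 32*r^3 - 424*r^2 - 432*r + 576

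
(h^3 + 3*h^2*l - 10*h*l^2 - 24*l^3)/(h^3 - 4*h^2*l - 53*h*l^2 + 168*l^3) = (h^2 + 6*h*l + 8*l^2)/(h^2 - h*l - 56*l^2)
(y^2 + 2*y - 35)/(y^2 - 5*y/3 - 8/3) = 3*(-y^2 - 2*y + 35)/(-3*y^2 + 5*y + 8)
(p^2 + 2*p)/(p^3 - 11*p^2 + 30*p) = (p + 2)/(p^2 - 11*p + 30)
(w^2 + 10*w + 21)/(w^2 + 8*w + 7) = (w + 3)/(w + 1)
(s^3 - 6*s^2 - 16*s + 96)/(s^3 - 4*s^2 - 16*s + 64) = (s - 6)/(s - 4)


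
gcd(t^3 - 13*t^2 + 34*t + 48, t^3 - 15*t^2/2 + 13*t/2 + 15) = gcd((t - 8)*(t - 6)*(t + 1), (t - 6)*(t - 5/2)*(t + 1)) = t^2 - 5*t - 6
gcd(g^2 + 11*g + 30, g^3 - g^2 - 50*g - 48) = g + 6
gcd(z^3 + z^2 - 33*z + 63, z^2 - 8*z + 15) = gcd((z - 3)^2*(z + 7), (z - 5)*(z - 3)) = z - 3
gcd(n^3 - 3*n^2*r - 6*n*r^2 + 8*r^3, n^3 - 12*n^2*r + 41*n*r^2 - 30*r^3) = -n + r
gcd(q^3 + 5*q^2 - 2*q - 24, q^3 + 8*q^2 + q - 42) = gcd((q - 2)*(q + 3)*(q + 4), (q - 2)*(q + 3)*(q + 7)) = q^2 + q - 6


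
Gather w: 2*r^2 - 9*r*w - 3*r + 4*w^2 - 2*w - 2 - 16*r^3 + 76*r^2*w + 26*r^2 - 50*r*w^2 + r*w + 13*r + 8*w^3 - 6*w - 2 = -16*r^3 + 28*r^2 + 10*r + 8*w^3 + w^2*(4 - 50*r) + w*(76*r^2 - 8*r - 8) - 4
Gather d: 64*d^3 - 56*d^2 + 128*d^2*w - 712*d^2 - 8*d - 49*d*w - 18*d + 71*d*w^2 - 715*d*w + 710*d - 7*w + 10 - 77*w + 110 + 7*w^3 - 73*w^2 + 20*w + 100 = 64*d^3 + d^2*(128*w - 768) + d*(71*w^2 - 764*w + 684) + 7*w^3 - 73*w^2 - 64*w + 220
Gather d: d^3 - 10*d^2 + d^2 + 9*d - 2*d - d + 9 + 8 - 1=d^3 - 9*d^2 + 6*d + 16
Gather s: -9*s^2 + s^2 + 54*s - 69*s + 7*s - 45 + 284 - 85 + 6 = -8*s^2 - 8*s + 160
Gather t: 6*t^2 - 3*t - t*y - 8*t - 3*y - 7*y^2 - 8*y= 6*t^2 + t*(-y - 11) - 7*y^2 - 11*y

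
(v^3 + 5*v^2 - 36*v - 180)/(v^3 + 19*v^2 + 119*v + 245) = (v^2 - 36)/(v^2 + 14*v + 49)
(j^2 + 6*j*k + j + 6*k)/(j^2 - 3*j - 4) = (j + 6*k)/(j - 4)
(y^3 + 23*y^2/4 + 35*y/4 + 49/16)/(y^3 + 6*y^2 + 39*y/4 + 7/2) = (y + 7/4)/(y + 2)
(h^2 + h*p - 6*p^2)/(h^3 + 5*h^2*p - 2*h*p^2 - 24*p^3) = 1/(h + 4*p)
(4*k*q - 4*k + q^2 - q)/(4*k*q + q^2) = (q - 1)/q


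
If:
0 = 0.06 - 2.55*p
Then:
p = 0.02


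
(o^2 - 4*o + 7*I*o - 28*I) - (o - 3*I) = o^2 - 5*o + 7*I*o - 25*I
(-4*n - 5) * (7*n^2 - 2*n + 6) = -28*n^3 - 27*n^2 - 14*n - 30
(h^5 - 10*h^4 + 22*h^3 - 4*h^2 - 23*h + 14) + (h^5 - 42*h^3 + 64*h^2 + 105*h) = 2*h^5 - 10*h^4 - 20*h^3 + 60*h^2 + 82*h + 14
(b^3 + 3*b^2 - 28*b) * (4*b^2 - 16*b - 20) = 4*b^5 - 4*b^4 - 180*b^3 + 388*b^2 + 560*b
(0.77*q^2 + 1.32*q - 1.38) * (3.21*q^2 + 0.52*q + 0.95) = 2.4717*q^4 + 4.6376*q^3 - 3.0119*q^2 + 0.5364*q - 1.311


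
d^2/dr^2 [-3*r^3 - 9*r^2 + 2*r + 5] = -18*r - 18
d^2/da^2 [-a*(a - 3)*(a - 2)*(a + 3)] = -12*a^2 + 12*a + 18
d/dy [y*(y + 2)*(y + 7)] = 3*y^2 + 18*y + 14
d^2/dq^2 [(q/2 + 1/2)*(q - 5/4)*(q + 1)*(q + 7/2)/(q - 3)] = (12*q^4 - 79*q^3 + 63*q^2 + 459*q - 55)/(4*(q^3 - 9*q^2 + 27*q - 27))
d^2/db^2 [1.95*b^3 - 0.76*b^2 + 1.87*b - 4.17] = 11.7*b - 1.52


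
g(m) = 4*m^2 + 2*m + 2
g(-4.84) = 86.02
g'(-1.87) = -12.96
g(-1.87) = 12.25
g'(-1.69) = -11.52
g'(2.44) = 21.52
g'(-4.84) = -36.72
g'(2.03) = 18.24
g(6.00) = 158.00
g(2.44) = 30.69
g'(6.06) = 50.48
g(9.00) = 344.00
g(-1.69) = 10.04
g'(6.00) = 50.00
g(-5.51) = 112.42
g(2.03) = 22.54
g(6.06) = 161.01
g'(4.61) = 38.88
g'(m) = 8*m + 2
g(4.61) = 96.23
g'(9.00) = 74.00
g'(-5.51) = -42.08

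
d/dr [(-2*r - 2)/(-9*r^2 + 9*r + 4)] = 2*(-9*r^2 - 18*r + 5)/(81*r^4 - 162*r^3 + 9*r^2 + 72*r + 16)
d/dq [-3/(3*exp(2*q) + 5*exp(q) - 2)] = (18*exp(q) + 15)*exp(q)/(3*exp(2*q) + 5*exp(q) - 2)^2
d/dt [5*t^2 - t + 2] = 10*t - 1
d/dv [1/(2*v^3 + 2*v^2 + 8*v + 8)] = (-3*v^2/2 - v - 2)/(v^3 + v^2 + 4*v + 4)^2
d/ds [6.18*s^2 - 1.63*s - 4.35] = 12.36*s - 1.63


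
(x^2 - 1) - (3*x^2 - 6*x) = -2*x^2 + 6*x - 1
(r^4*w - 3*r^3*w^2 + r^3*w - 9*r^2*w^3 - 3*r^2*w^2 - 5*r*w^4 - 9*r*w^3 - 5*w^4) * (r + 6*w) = r^5*w + 3*r^4*w^2 + r^4*w - 27*r^3*w^3 + 3*r^3*w^2 - 59*r^2*w^4 - 27*r^2*w^3 - 30*r*w^5 - 59*r*w^4 - 30*w^5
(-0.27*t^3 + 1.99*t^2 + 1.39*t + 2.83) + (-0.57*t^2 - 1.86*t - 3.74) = -0.27*t^3 + 1.42*t^2 - 0.47*t - 0.91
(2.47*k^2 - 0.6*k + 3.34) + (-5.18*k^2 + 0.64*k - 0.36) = -2.71*k^2 + 0.04*k + 2.98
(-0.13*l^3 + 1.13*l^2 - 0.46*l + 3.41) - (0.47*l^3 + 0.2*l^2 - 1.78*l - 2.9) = -0.6*l^3 + 0.93*l^2 + 1.32*l + 6.31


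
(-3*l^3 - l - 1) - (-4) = -3*l^3 - l + 3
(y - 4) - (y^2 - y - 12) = -y^2 + 2*y + 8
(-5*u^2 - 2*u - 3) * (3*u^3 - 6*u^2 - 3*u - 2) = -15*u^5 + 24*u^4 + 18*u^3 + 34*u^2 + 13*u + 6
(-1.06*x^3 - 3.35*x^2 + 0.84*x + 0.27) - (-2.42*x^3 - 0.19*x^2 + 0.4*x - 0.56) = 1.36*x^3 - 3.16*x^2 + 0.44*x + 0.83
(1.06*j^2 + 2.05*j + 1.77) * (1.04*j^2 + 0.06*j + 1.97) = 1.1024*j^4 + 2.1956*j^3 + 4.052*j^2 + 4.1447*j + 3.4869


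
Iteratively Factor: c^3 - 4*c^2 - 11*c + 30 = (c - 2)*(c^2 - 2*c - 15) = (c - 2)*(c + 3)*(c - 5)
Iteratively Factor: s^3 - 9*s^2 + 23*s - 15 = (s - 1)*(s^2 - 8*s + 15) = (s - 5)*(s - 1)*(s - 3)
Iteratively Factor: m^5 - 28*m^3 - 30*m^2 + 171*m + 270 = (m + 3)*(m^4 - 3*m^3 - 19*m^2 + 27*m + 90) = (m - 3)*(m + 3)*(m^3 - 19*m - 30) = (m - 5)*(m - 3)*(m + 3)*(m^2 + 5*m + 6) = (m - 5)*(m - 3)*(m + 2)*(m + 3)*(m + 3)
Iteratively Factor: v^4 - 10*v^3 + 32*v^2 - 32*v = (v)*(v^3 - 10*v^2 + 32*v - 32) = v*(v - 2)*(v^2 - 8*v + 16) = v*(v - 4)*(v - 2)*(v - 4)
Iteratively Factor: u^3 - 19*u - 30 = (u + 3)*(u^2 - 3*u - 10) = (u + 2)*(u + 3)*(u - 5)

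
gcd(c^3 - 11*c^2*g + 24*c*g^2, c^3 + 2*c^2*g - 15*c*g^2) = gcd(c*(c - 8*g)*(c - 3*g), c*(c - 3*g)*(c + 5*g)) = c^2 - 3*c*g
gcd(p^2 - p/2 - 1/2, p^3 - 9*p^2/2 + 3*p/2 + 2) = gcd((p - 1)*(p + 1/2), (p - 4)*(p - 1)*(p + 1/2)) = p^2 - p/2 - 1/2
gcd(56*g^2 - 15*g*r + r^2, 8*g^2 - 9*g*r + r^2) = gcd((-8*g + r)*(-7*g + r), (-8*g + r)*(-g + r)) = -8*g + r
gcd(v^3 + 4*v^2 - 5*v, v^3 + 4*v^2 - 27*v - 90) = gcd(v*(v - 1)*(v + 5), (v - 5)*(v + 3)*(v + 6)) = 1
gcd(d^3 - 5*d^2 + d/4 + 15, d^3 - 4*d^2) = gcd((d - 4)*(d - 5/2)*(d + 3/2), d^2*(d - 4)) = d - 4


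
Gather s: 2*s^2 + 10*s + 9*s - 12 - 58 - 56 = 2*s^2 + 19*s - 126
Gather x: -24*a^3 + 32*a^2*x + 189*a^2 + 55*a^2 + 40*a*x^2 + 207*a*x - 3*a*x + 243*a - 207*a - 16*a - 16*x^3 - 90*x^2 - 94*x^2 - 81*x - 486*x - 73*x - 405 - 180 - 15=-24*a^3 + 244*a^2 + 20*a - 16*x^3 + x^2*(40*a - 184) + x*(32*a^2 + 204*a - 640) - 600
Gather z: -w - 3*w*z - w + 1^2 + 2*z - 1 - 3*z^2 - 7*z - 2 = -2*w - 3*z^2 + z*(-3*w - 5) - 2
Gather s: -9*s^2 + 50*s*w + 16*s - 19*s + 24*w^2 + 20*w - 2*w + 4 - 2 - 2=-9*s^2 + s*(50*w - 3) + 24*w^2 + 18*w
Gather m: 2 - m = 2 - m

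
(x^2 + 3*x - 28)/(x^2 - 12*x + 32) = (x + 7)/(x - 8)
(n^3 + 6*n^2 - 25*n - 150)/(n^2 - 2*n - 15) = (n^2 + 11*n + 30)/(n + 3)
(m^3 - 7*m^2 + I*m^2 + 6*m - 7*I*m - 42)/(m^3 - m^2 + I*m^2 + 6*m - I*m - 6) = (m - 7)/(m - 1)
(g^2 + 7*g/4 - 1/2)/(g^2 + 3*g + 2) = (g - 1/4)/(g + 1)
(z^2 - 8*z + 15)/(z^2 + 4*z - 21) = (z - 5)/(z + 7)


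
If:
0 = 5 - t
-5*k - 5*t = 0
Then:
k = -5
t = 5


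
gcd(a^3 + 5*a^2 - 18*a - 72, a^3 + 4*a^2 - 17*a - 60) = a^2 - a - 12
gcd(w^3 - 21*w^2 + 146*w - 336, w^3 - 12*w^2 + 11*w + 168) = w^2 - 15*w + 56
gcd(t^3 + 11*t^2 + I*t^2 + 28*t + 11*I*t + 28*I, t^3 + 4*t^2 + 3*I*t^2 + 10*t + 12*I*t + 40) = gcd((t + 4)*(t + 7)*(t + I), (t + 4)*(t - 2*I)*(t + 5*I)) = t + 4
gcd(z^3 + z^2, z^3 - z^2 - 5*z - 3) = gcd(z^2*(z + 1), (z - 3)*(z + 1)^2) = z + 1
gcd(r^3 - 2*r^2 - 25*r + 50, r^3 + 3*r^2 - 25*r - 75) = r^2 - 25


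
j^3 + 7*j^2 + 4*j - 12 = (j - 1)*(j + 2)*(j + 6)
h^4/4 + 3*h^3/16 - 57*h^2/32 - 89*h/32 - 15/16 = (h/2 + 1/4)*(h/2 + 1)*(h - 3)*(h + 5/4)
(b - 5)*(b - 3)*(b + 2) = b^3 - 6*b^2 - b + 30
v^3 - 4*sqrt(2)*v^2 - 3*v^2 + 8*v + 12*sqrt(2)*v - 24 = (v - 3)*(v - 2*sqrt(2))^2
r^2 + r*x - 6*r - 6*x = (r - 6)*(r + x)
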